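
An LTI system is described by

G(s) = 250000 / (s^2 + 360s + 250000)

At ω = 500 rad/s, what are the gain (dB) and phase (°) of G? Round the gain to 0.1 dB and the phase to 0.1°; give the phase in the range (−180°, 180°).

2.9 dB, -90.0°

At s = jω = j500:
quadratic: (j500)² + 360·j500 + 250000 = 0 + j180000 → |·| ≈ 1.8e+05, ∠ ≈ 90.00°
|G| = 250000 / 1.8e+05 ≈ 1.3889
Gain = 20 log₁₀(1.3889) ≈ 2.85 dB
∠G = 0.00° − 90.00° = -90.00°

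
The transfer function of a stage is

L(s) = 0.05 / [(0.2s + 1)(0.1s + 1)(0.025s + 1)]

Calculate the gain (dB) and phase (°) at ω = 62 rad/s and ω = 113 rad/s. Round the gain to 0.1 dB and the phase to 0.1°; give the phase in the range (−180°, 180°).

ω = 62: -69.2 dB, 136.6°; ω = 113: -83.7 dB, 117.1°

At ω = 62 rad/s:
pole (1 + j62·0.2) = 1 + j12.4 → |·| ≈ 12.44, ∠ ≈ 85.39°
pole (1 + j62·0.1) = 1 + j6.2 → |·| ≈ 6.2801, ∠ ≈ 80.84°
pole (1 + j62·0.025) = 1 + j1.55 → |·| ≈ 1.8446, ∠ ≈ 57.17°
|L| = 0.05 · 1 / (12.44 · 6.2801 · 1.8446) ≈ 0.00034696
Gain = 20 log₁₀(0.00034696) ≈ -69.19 dB
∠L = (0°) − (85.39° + 80.84° + 57.17°) = -223.40° ≡ 136.60° (principal value)

At ω = 113 rad/s:
pole (1 + j113·0.2) = 1 + j22.6 → |·| ≈ 22.622, ∠ ≈ 87.47°
pole (1 + j113·0.1) = 1 + j11.3 → |·| ≈ 11.344, ∠ ≈ 84.94°
pole (1 + j113·0.025) = 1 + j2.825 → |·| ≈ 2.9968, ∠ ≈ 70.51°
|L| = 0.05 · 1 / (22.622 · 11.344 · 2.9968) ≈ 6.5015e-05
Gain = 20 log₁₀(6.5015e-05) ≈ -83.74 dB
∠L = (0°) − (87.47° + 84.94° + 70.51°) = -242.92° ≡ 117.08° (principal value)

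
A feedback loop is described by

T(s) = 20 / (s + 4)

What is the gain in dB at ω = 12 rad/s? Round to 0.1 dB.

4.0 dB

Substitute s = j12:
Numerator: 20 = 20 + j0
Denominator: (j12) + 4 = 4 + j12
|N| = √(20² + 0²) ≈ 20, ∠N ≈ 0.00°
|D| = √(4² + 12²) ≈ 12.649, ∠D ≈ 71.57°
|T| = 20 / 12.649 ≈ 1.5812
Gain = 20 log₁₀(1.5812) ≈ 3.98 dB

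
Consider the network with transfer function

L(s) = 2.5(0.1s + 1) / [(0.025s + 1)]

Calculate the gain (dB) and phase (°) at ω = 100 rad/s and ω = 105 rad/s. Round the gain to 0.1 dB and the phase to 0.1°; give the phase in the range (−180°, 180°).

At ω = 100 rad/s:
zero (1 + j100·0.1) = 1 + j10 → |·| ≈ 10.05, ∠ ≈ 84.29°
pole (1 + j100·0.025) = 1 + j2.5 → |·| ≈ 2.6926, ∠ ≈ 68.20°
|L| = 2.5 · 10.05 / (2.6926) ≈ 9.3311
Gain = 20 log₁₀(9.3311) ≈ 19.40 dB
∠L = (84.29°) − (68.20°) = 16.09°

At ω = 105 rad/s:
zero (1 + j105·0.1) = 1 + j10.5 → |·| ≈ 10.548, ∠ ≈ 84.56°
pole (1 + j105·0.025) = 1 + j2.625 → |·| ≈ 2.809, ∠ ≈ 69.15°
|L| = 2.5 · 10.548 / (2.809) ≈ 9.3877
Gain = 20 log₁₀(9.3877) ≈ 19.45 dB
∠L = (84.56°) − (69.15°) = 15.41°

ω = 100: 19.4 dB, 16.1°; ω = 105: 19.5 dB, 15.4°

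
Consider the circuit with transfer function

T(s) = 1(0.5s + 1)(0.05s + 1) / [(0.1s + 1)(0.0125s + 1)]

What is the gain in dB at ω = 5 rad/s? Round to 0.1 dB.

7.9 dB

At ω = 5 rad/s:
zero (1 + j5·0.5) = 1 + j2.5 → |·| ≈ 2.6926, ∠ ≈ 68.20°
zero (1 + j5·0.05) = 1 + j0.25 → |·| ≈ 1.0308, ∠ ≈ 14.04°
pole (1 + j5·0.1) = 1 + j0.5 → |·| ≈ 1.118, ∠ ≈ 26.57°
pole (1 + j5·0.0125) = 1 + j0.0625 → |·| ≈ 1.002, ∠ ≈ 3.58°
|T| = 1 · 2.6926 · 1.0308 / (1.118 · 1.002) ≈ 2.4776
Gain = 20 log₁₀(2.4776) ≈ 7.88 dB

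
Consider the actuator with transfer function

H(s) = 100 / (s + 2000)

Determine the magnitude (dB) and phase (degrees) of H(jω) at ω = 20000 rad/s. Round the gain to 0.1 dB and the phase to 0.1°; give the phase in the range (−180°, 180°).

-46.1 dB, -84.3°

At s = jω = j20000:
pole (s+2000): 2000 + j20000 → |·| = √(2000²+20000²) = √404000000 ≈ 20100, ∠ = arctan(20000/2000) ≈ 84.29°
|H| = 100 / 20100 ≈ 0.0049751
Gain = 20 log₁₀(0.0049751) ≈ -46.06 dB
∠H = 0.00° − 84.29° = -84.29°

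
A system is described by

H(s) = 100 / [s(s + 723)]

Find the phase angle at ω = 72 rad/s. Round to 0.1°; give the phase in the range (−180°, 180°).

At s = jω = j72:
pole (s+723): 723 + j72 → |·| = √(723²+72²) = √527913 ≈ 726.58, ∠ = arctan(72/723) ≈ 5.69°
pole at origin: |s| = 72, ∠ = 90.00° (in denominator)
∠H = 0.00° − 95.69° = -95.69°

-95.7°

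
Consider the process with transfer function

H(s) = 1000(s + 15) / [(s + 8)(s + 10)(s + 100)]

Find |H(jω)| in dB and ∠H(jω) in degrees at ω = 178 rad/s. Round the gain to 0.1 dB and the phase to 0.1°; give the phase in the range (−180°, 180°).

-31.2 dB, -149.7°

At s = jω = j178:
zero (s+15): 15 + j178 → |·| = √(15²+178²) = √31909 ≈ 178.63, ∠ = arctan(178/15) ≈ 85.18°
pole (s+8): 8 + j178 → |·| = √(8²+178²) = √31748 ≈ 178.18, ∠ = arctan(178/8) ≈ 87.43°
pole (s+10): 10 + j178 → |·| = √(10²+178²) = √31784 ≈ 178.28, ∠ = arctan(178/10) ≈ 86.78°
pole (s+100): 100 + j178 → |·| = √(100²+178²) = √41684 ≈ 204.17, ∠ = arctan(178/100) ≈ 60.67°
|H| = 1000 · 178.63 / 6.4857e+06 ≈ 0.027542
Gain = 20 log₁₀(0.027542) ≈ -31.20 dB
∠H = 85.18° − 234.88° = -149.70°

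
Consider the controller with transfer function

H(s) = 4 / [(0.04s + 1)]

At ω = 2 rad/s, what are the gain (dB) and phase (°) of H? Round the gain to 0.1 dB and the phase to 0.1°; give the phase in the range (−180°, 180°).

At ω = 2 rad/s:
pole (1 + j2·0.04) = 1 + j0.08 → |·| ≈ 1.0032, ∠ ≈ 4.57°
|H| = 4 · 1 / (1.0032) ≈ 3.9872
Gain = 20 log₁₀(3.9872) ≈ 12.01 dB
∠H = (0°) − (4.57°) = -4.57°

12.0 dB, -4.6°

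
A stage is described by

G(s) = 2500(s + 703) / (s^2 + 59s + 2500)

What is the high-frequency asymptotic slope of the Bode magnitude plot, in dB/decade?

Each pole contributes −20 dB/decade at high frequency; each zero contributes +20 dB/decade.
Net: 1 zero(s) − 2 pole(s) → -20 dB/decade.

-20 dB/decade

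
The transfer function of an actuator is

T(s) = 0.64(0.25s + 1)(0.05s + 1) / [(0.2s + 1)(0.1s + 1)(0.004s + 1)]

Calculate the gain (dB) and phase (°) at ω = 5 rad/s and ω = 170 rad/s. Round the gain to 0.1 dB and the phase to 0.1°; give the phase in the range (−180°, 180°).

At ω = 5 rad/s:
zero (1 + j5·0.25) = 1 + j1.25 → |·| ≈ 1.6008, ∠ ≈ 51.34°
zero (1 + j5·0.05) = 1 + j0.25 → |·| ≈ 1.0308, ∠ ≈ 14.04°
pole (1 + j5·0.2) = 1 + j1 → |·| ≈ 1.4142, ∠ ≈ 45.00°
pole (1 + j5·0.1) = 1 + j0.5 → |·| ≈ 1.118, ∠ ≈ 26.57°
pole (1 + j5·0.004) = 1 + j0.02 → |·| ≈ 1.0002, ∠ ≈ 1.15°
|T| = 0.64 · 1.6008 · 1.0308 / (1.4142 · 1.118 · 1.0002) ≈ 0.66781
Gain = 20 log₁₀(0.66781) ≈ -3.51 dB
∠T = (51.34° + 14.04°) − (45.00° + 26.57° + 1.15°) = -7.34°

At ω = 170 rad/s:
zero (1 + j170·0.25) = 1 + j42.5 → |·| ≈ 42.512, ∠ ≈ 88.65°
zero (1 + j170·0.05) = 1 + j8.5 → |·| ≈ 8.5586, ∠ ≈ 83.29°
pole (1 + j170·0.2) = 1 + j34 → |·| ≈ 34.015, ∠ ≈ 88.32°
pole (1 + j170·0.1) = 1 + j17 → |·| ≈ 17.029, ∠ ≈ 86.63°
pole (1 + j170·0.004) = 1 + j0.68 → |·| ≈ 1.2093, ∠ ≈ 34.22°
|T| = 0.64 · 42.512 · 8.5586 / (34.015 · 17.029 · 1.2093) ≈ 0.33243
Gain = 20 log₁₀(0.33243) ≈ -9.57 dB
∠T = (88.65° + 83.29°) − (88.32° + 86.63° + 34.22°) = -37.23°

ω = 5: -3.5 dB, -7.3°; ω = 170: -9.6 dB, -37.2°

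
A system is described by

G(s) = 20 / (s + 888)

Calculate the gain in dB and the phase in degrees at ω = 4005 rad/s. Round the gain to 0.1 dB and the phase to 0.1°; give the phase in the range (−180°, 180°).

Substitute s = j4005:
Numerator: 20 = 20 + j0
Denominator: (j4005) + 888 = 888 + j4005
|N| = √(20² + 0²) ≈ 20, ∠N ≈ 0.00°
|D| = √(888² + 4005²) ≈ 4102.3, ∠D ≈ 77.50°
|G| = 20 / 4102.3 ≈ 0.0048753
Gain = 20 log₁₀(0.0048753) ≈ -46.24 dB
∠G = 0.00° − 77.50° = -77.50°

-46.2 dB, -77.5°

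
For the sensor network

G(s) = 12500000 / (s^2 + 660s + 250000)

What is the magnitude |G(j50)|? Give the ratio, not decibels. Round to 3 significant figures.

50.1

At s = jω = j50:
quadratic: (j50)² + 660·j50 + 250000 = 247500 + j33000 → |·| ≈ 2.4969e+05, ∠ ≈ 7.59°
|G| = 12500000 / 2.4969e+05 ≈ 50.062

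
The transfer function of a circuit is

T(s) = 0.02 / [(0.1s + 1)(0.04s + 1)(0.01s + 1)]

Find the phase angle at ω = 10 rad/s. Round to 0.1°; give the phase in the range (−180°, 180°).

At ω = 10 rad/s:
pole (1 + j10·0.1) = 1 + j1 → |·| ≈ 1.4142, ∠ ≈ 45.00°
pole (1 + j10·0.04) = 1 + j0.4 → |·| ≈ 1.077, ∠ ≈ 21.80°
pole (1 + j10·0.01) = 1 + j0.1 → |·| ≈ 1.005, ∠ ≈ 5.71°
∠T = (0°) − (45.00° + 21.80° + 5.71°) = -72.51°

-72.5°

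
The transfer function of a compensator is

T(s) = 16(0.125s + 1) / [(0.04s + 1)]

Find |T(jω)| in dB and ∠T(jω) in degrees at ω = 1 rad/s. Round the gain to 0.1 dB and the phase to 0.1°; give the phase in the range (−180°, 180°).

At ω = 1 rad/s:
zero (1 + j1·0.125) = 1 + j0.125 → |·| ≈ 1.0078, ∠ ≈ 7.13°
pole (1 + j1·0.04) = 1 + j0.04 → |·| ≈ 1.0008, ∠ ≈ 2.29°
|T| = 16 · 1.0078 / (1.0008) ≈ 16.112
Gain = 20 log₁₀(16.112) ≈ 24.14 dB
∠T = (7.13°) − (2.29°) = 4.84°

24.1 dB, 4.8°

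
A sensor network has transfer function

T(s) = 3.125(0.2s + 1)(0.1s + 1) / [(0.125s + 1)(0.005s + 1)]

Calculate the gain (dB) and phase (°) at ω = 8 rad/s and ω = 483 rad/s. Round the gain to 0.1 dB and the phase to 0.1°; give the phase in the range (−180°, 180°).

ω = 8: 14.5 dB, 49.4°; ω = 483: 39.3 dB, 21.7°

At ω = 8 rad/s:
zero (1 + j8·0.2) = 1 + j1.6 → |·| ≈ 1.8868, ∠ ≈ 57.99°
zero (1 + j8·0.1) = 1 + j0.8 → |·| ≈ 1.2806, ∠ ≈ 38.66°
pole (1 + j8·0.125) = 1 + j1 → |·| ≈ 1.4142, ∠ ≈ 45.00°
pole (1 + j8·0.005) = 1 + j0.04 → |·| ≈ 1.0008, ∠ ≈ 2.29°
|T| = 3.125 · 1.8868 · 1.2806 / (1.4142 · 1.0008) ≈ 5.335
Gain = 20 log₁₀(5.335) ≈ 14.54 dB
∠T = (57.99° + 38.66°) − (45.00° + 2.29°) = 49.36°

At ω = 483 rad/s:
zero (1 + j483·0.2) = 1 + j96.6 → |·| ≈ 96.605, ∠ ≈ 89.41°
zero (1 + j483·0.1) = 1 + j48.3 → |·| ≈ 48.31, ∠ ≈ 88.81°
pole (1 + j483·0.125) = 1 + j60.375 → |·| ≈ 60.383, ∠ ≈ 89.05°
pole (1 + j483·0.005) = 1 + j2.415 → |·| ≈ 2.6139, ∠ ≈ 67.51°
|T| = 3.125 · 96.605 · 48.31 / (60.383 · 2.6139) ≈ 92.402
Gain = 20 log₁₀(92.402) ≈ 39.31 dB
∠T = (89.41° + 88.81°) − (89.05° + 67.51°) = 21.66°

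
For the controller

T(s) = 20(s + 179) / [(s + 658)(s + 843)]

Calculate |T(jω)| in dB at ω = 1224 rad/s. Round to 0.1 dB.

At s = jω = j1224:
zero (s+179): 179 + j1224 → |·| = √(179²+1224²) = √1530217 ≈ 1237, ∠ = arctan(1224/179) ≈ 81.68°
pole (s+658): 658 + j1224 → |·| = √(658²+1224²) = √1931140 ≈ 1389.7, ∠ = arctan(1224/658) ≈ 61.74°
pole (s+843): 843 + j1224 → |·| = √(843²+1224²) = √2208825 ≈ 1486.2, ∠ = arctan(1224/843) ≈ 55.44°
|T| = 20 · 1237 / 2.0654e+06 ≈ 0.011978
Gain = 20 log₁₀(0.011978) ≈ -38.43 dB

-38.4 dB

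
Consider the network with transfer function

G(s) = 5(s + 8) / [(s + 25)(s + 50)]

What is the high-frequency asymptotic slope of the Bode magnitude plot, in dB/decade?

-20 dB/decade

Each pole contributes −20 dB/decade at high frequency; each zero contributes +20 dB/decade.
Net: 1 zero(s) − 2 pole(s) → -20 dB/decade.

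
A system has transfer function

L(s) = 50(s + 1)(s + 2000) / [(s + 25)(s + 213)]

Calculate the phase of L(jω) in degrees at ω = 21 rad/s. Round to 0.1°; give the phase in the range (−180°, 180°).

42.2°

At s = jω = j21:
zero (s+1): 1 + j21 → |·| = √(1²+21²) = √442 ≈ 21.024, ∠ = arctan(21/1) ≈ 87.27°
zero (s+2000): 2000 + j21 → |·| = √(2000²+21²) = √4000441 ≈ 2000.1, ∠ = arctan(21/2000) ≈ 0.60°
pole (s+25): 25 + j21 → |·| = √(25²+21²) = √1066 ≈ 32.65, ∠ = arctan(21/25) ≈ 40.03°
pole (s+213): 213 + j21 → |·| = √(213²+21²) = √45810 ≈ 214.03, ∠ = arctan(21/213) ≈ 5.63°
∠L = 87.87° − 45.66° = 42.21°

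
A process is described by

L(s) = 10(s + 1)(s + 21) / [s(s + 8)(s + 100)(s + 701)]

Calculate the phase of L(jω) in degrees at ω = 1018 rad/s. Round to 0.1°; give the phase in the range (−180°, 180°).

-140.6°

At s = jω = j1018:
zero (s+1): 1 + j1018 → |·| = √(1²+1018²) = √1036325 ≈ 1018, ∠ = arctan(1018/1) ≈ 89.94°
zero (s+21): 21 + j1018 → |·| = √(21²+1018²) = √1036765 ≈ 1018.2, ∠ = arctan(1018/21) ≈ 88.82°
pole (s+8): 8 + j1018 → |·| = √(8²+1018²) = √1036388 ≈ 1018, ∠ = arctan(1018/8) ≈ 89.55°
pole (s+100): 100 + j1018 → |·| = √(100²+1018²) = √1046324 ≈ 1022.9, ∠ = arctan(1018/100) ≈ 84.39°
pole (s+701): 701 + j1018 → |·| = √(701²+1018²) = √1527725 ≈ 1236, ∠ = arctan(1018/701) ≈ 55.45°
pole at origin: |s| = 1018, ∠ = 90.00° (in denominator)
∠L = 178.76° − 319.39° = -140.63°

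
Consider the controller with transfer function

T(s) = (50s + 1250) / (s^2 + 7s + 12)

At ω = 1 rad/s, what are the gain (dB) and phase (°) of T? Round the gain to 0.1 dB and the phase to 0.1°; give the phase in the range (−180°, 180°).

Substitute s = j1:
Numerator: 50(j1) + 1250 = 1250 + j50
Denominator: (j1)^2 + 7(j1) + 12 = 11 + j7
|N| = √(1250² + 50²) ≈ 1251, ∠N ≈ 2.29°
|D| = √(11² + 7²) ≈ 13.038, ∠D ≈ 32.47°
|T| = 1251 / 13.038 ≈ 95.95
Gain = 20 log₁₀(95.95) ≈ 39.64 dB
∠T = 2.29° − 32.47° = -30.18°

39.6 dB, -30.2°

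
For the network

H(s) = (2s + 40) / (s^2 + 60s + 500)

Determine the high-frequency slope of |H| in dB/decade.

-20 dB/decade

Each pole contributes −20 dB/decade at high frequency; each zero contributes +20 dB/decade.
Net: 1 zero(s) − 2 pole(s) → -20 dB/decade.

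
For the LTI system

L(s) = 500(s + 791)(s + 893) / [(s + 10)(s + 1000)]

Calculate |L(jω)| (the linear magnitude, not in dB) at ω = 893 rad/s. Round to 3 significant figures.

At s = jω = j893:
zero (s+791): 791 + j893 → |·| = √(791²+893²) = √1423130 ≈ 1193, ∠ = arctan(893/791) ≈ 48.47°
zero (s+893): 893 + j893 → |·| = √(893²+893²) = √1594898 ≈ 1262.9, ∠ = arctan(893/893) ≈ 45.00°
pole (s+10): 10 + j893 → |·| = √(10²+893²) = √797549 ≈ 893.06, ∠ = arctan(893/10) ≈ 89.36°
pole (s+1000): 1000 + j893 → |·| = √(1000²+893²) = √1797449 ≈ 1340.7, ∠ = arctan(893/1000) ≈ 41.76°
|L| = 500 · 1.5066e+06 / 1.1973e+06 ≈ 629.17

629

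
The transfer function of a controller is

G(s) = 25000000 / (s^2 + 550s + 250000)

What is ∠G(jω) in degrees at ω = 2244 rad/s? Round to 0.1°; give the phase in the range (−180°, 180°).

At s = jω = j2244:
quadratic: (j2244)² + 550·j2244 + 250000 = -4785536 + j1234200 → |·| ≈ 4.9421e+06, ∠ ≈ 165.54°
∠G = 0.00° − 165.54° = -165.54°

-165.5°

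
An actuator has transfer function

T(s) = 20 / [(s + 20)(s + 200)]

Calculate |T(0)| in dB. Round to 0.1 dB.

-46.0 dB

T(0) = 20 / (20·200) = 0.005
20 log₁₀(0.005) ≈ -46.02 dB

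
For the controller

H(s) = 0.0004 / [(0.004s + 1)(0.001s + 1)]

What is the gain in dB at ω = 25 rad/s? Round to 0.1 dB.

At ω = 25 rad/s:
pole (1 + j25·0.004) = 1 + j0.1 → |·| ≈ 1.005, ∠ ≈ 5.71°
pole (1 + j25·0.001) = 1 + j0.025 → |·| ≈ 1.0003, ∠ ≈ 1.43°
|H| = 0.0004 · 1 / (1.005 · 1.0003) ≈ 0.00039789
Gain = 20 log₁₀(0.00039789) ≈ -68.00 dB

-68.0 dB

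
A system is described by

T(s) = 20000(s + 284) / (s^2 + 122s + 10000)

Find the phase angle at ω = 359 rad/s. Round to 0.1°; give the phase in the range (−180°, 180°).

At s = jω = j359:
zero (s+284): 284 + j359 → |·| = √(284²+359²) = √209537 ≈ 457.75, ∠ = arctan(359/284) ≈ 51.65°
quadratic: (j359)² + 122·j359 + 10000 = -118881 + j43798 → |·| ≈ 1.2669e+05, ∠ ≈ 159.78°
∠T = 51.65° − 159.78° = -108.13°

-108.1°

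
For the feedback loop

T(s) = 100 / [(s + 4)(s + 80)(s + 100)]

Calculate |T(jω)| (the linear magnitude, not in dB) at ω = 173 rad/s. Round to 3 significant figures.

At s = jω = j173:
pole (s+4): 4 + j173 → |·| = √(4²+173²) = √29945 ≈ 173.05, ∠ = arctan(173/4) ≈ 88.68°
pole (s+80): 80 + j173 → |·| = √(80²+173²) = √36329 ≈ 190.6, ∠ = arctan(173/80) ≈ 65.18°
pole (s+100): 100 + j173 → |·| = √(100²+173²) = √39929 ≈ 199.82, ∠ = arctan(173/100) ≈ 59.97°
|T| = 100 / 6.5907e+06 ≈ 1.5173e-05

1.52e-05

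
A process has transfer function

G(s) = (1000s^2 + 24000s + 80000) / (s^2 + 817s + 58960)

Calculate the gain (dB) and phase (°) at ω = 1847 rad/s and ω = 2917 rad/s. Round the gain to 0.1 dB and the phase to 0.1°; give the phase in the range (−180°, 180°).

Substitute s = j1847:
Numerator: 1000(j1847)^2 + 24000(j1847) + 80000 = -3411329000 + j44328000
Denominator: (j1847)^2 + 817(j1847) + 58960 = -3352449 + j1508999
|N| = √(3411329000² + 44328000²) ≈ 3.4116e+09, ∠N ≈ 179.26°
|D| = √(3352449² + 1508999²) ≈ 3.6764e+06, ∠D ≈ 155.77°
|G| = 3.4116e+09 / 3.6764e+06 ≈ 927.97
Gain = 20 log₁₀(927.97) ≈ 59.35 dB
∠G = 179.26° − 155.77° = 23.49°

Substitute s = j2917:
Numerator: 1000(j2917)^2 + 24000(j2917) + 80000 = -8508809000 + j70008000
Denominator: (j2917)^2 + 817(j2917) + 58960 = -8449929 + j2383189
|N| = √(8508809000² + 70008000²) ≈ 8.5091e+09, ∠N ≈ 179.53°
|D| = √(8449929² + 2383189²) ≈ 8.7796e+06, ∠D ≈ 164.25°
|G| = 8.5091e+09 / 8.7796e+06 ≈ 969.19
Gain = 20 log₁₀(969.19) ≈ 59.73 dB
∠G = 179.53° − 164.25° = 15.28°

ω = 1847: 59.4 dB, 23.5°; ω = 2917: 59.7 dB, 15.3°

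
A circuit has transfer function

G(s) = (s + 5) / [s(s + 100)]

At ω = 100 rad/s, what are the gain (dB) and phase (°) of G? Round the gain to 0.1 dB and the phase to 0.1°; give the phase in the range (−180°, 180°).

-43.0 dB, -47.9°

At s = jω = j100:
zero (s+5): 5 + j100 → |·| = √(5²+100²) = √10025 ≈ 100.12, ∠ = arctan(100/5) ≈ 87.14°
pole (s+100): 100 + j100 → |·| = √(100²+100²) = √20000 ≈ 141.42, ∠ = arctan(100/100) ≈ 45.00°
pole at origin: |s| = 100, ∠ = 90.00° (in denominator)
|G| = 1 · 100.12 / 14142 ≈ 0.0070796
Gain = 20 log₁₀(0.0070796) ≈ -43.00 dB
∠G = 87.14° − 135.00° = -47.86°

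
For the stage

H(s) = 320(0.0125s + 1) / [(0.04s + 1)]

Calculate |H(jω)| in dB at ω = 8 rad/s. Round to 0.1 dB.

49.7 dB

At ω = 8 rad/s:
zero (1 + j8·0.0125) = 1 + j0.1 → |·| ≈ 1.005, ∠ ≈ 5.71°
pole (1 + j8·0.04) = 1 + j0.32 → |·| ≈ 1.05, ∠ ≈ 17.74°
|H| = 320 · 1.005 / (1.05) ≈ 306.29
Gain = 20 log₁₀(306.29) ≈ 49.72 dB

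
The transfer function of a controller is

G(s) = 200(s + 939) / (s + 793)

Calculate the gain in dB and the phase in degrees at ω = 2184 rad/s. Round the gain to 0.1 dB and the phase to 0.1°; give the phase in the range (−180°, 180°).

At s = jω = j2184:
zero (s+939): 939 + j2184 → |·| = √(939²+2184²) = √5651577 ≈ 2377.3, ∠ = arctan(2184/939) ≈ 66.73°
pole (s+793): 793 + j2184 → |·| = √(793²+2184²) = √5398705 ≈ 2323.5, ∠ = arctan(2184/793) ≈ 70.04°
|G| = 200 · 2377.3 / 2323.5 ≈ 204.63
Gain = 20 log₁₀(204.63) ≈ 46.22 dB
∠G = 66.73° − 70.04° = -3.31°

46.2 dB, -3.3°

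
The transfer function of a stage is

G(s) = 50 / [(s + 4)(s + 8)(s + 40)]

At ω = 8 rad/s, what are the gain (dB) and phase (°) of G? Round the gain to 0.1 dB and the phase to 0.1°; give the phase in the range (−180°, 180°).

-38.3 dB, -119.7°

At s = jω = j8:
pole (s+4): 4 + j8 → |·| = √(4²+8²) = √80 ≈ 8.9443, ∠ = arctan(8/4) ≈ 63.43°
pole (s+8): 8 + j8 → |·| = √(8²+8²) = √128 ≈ 11.314, ∠ = arctan(8/8) ≈ 45.00°
pole (s+40): 40 + j8 → |·| = √(40²+8²) = √1664 ≈ 40.792, ∠ = arctan(8/40) ≈ 11.31°
|G| = 50 / 4128 ≈ 0.012112
Gain = 20 log₁₀(0.012112) ≈ -38.34 dB
∠G = 0.00° − 119.74° = -119.74°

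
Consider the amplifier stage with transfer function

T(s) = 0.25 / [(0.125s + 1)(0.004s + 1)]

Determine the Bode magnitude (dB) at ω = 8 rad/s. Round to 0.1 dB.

-15.1 dB

At ω = 8 rad/s:
pole (1 + j8·0.125) = 1 + j1 → |·| ≈ 1.4142, ∠ ≈ 45.00°
pole (1 + j8·0.004) = 1 + j0.032 → |·| ≈ 1.0005, ∠ ≈ 1.83°
|T| = 0.25 · 1 / (1.4142 · 1.0005) ≈ 0.17669
Gain = 20 log₁₀(0.17669) ≈ -15.06 dB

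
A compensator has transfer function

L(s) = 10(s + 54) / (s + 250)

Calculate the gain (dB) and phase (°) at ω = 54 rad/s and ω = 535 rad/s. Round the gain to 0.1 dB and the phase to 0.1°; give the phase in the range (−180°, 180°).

At s = jω = j54:
zero (s+54): 54 + j54 → |·| = √(54²+54²) = √5832 ≈ 76.368, ∠ = arctan(54/54) ≈ 45.00°
pole (s+250): 250 + j54 → |·| = √(250²+54²) = √65416 ≈ 255.77, ∠ = arctan(54/250) ≈ 12.19°
|L| = 10 · 76.368 / 255.77 ≈ 2.9858
Gain = 20 log₁₀(2.9858) ≈ 9.50 dB
∠L = 45.00° − 12.19° = 32.81°

At s = jω = j535:
zero (s+54): 54 + j535 → |·| = √(54²+535²) = √289141 ≈ 537.72, ∠ = arctan(535/54) ≈ 84.24°
pole (s+250): 250 + j535 → |·| = √(250²+535²) = √348725 ≈ 590.53, ∠ = arctan(535/250) ≈ 64.95°
|L| = 10 · 537.72 / 590.53 ≈ 9.1057
Gain = 20 log₁₀(9.1057) ≈ 19.19 dB
∠L = 84.24° − 64.95° = 19.29°

ω = 54: 9.5 dB, 32.8°; ω = 535: 19.2 dB, 19.3°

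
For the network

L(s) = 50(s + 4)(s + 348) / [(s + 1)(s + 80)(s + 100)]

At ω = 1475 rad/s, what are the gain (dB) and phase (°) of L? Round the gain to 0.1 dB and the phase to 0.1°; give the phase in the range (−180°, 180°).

At s = jω = j1475:
zero (s+4): 4 + j1475 → |·| = √(4²+1475²) = √2175641 ≈ 1475, ∠ = arctan(1475/4) ≈ 89.84°
zero (s+348): 348 + j1475 → |·| = √(348²+1475²) = √2296729 ≈ 1515.5, ∠ = arctan(1475/348) ≈ 76.72°
pole (s+1): 1 + j1475 → |·| = √(1²+1475²) = √2175626 ≈ 1475, ∠ = arctan(1475/1) ≈ 89.96°
pole (s+80): 80 + j1475 → |·| = √(80²+1475²) = √2182025 ≈ 1477.2, ∠ = arctan(1475/80) ≈ 86.90°
pole (s+100): 100 + j1475 → |·| = √(100²+1475²) = √2185625 ≈ 1478.4, ∠ = arctan(1475/100) ≈ 86.12°
|L| = 50 · 2.2354e+06 / 3.2212e+09 ≈ 0.034698
Gain = 20 log₁₀(0.034698) ≈ -29.19 dB
∠L = 166.56° − 262.98° = -96.42°

-29.2 dB, -96.4°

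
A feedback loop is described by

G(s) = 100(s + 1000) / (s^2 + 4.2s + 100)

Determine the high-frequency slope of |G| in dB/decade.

-20 dB/decade

Each pole contributes −20 dB/decade at high frequency; each zero contributes +20 dB/decade.
Net: 1 zero(s) − 2 pole(s) → -20 dB/decade.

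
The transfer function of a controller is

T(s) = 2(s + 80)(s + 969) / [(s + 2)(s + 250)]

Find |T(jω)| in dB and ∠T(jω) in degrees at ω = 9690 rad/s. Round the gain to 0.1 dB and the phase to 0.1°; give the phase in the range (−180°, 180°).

At s = jω = j9690:
zero (s+80): 80 + j9690 → |·| = √(80²+9690²) = √93902500 ≈ 9690.3, ∠ = arctan(9690/80) ≈ 89.53°
zero (s+969): 969 + j9690 → |·| = √(969²+9690²) = √94835061 ≈ 9738.3, ∠ = arctan(9690/969) ≈ 84.29°
pole (s+2): 2 + j9690 → |·| = √(2²+9690²) = √93896104 ≈ 9690, ∠ = arctan(9690/2) ≈ 89.99°
pole (s+250): 250 + j9690 → |·| = √(250²+9690²) = √93958600 ≈ 9693.2, ∠ = arctan(9690/250) ≈ 88.52°
|T| = 2 · 9.4367e+07 / 9.3927e+07 ≈ 2.0094
Gain = 20 log₁₀(2.0094) ≈ 6.06 dB
∠T = 173.82° − 178.51° = -4.69°

6.1 dB, -4.7°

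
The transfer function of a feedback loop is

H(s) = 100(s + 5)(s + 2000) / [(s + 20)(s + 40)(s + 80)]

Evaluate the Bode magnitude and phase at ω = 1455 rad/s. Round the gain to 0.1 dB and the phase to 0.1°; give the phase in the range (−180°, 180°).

At s = jω = j1455:
zero (s+5): 5 + j1455 → |·| = √(5²+1455²) = √2117050 ≈ 1455, ∠ = arctan(1455/5) ≈ 89.80°
zero (s+2000): 2000 + j1455 → |·| = √(2000²+1455²) = √6117025 ≈ 2473.3, ∠ = arctan(1455/2000) ≈ 36.04°
pole (s+20): 20 + j1455 → |·| = √(20²+1455²) = √2117425 ≈ 1455.1, ∠ = arctan(1455/20) ≈ 89.21°
pole (s+40): 40 + j1455 → |·| = √(40²+1455²) = √2118625 ≈ 1455.5, ∠ = arctan(1455/40) ≈ 88.43°
pole (s+80): 80 + j1455 → |·| = √(80²+1455²) = √2123425 ≈ 1457.2, ∠ = arctan(1455/80) ≈ 86.85°
|H| = 100 · 3.5987e+06 / 3.0862e+09 ≈ 0.11661
Gain = 20 log₁₀(0.11661) ≈ -18.67 dB
∠H = 125.84° − 264.49° = -138.65°

-18.7 dB, -138.7°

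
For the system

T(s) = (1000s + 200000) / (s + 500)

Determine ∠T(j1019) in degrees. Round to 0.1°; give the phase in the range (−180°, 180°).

15.0°

Substitute s = j1019:
Numerator: 1000(j1019) + 200000 = 200000 + j1019000
Denominator: (j1019) + 500 = 500 + j1019
|N| = √(200000² + 1019000²) ≈ 1.0384e+06, ∠N ≈ 78.90°
|D| = √(500² + 1019²) ≈ 1135.1, ∠D ≈ 63.86°
∠T = 78.90° − 63.86° = 15.04°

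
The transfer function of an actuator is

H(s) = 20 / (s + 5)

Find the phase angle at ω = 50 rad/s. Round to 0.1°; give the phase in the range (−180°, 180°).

-84.3°

At s = jω = j50:
pole (s+5): 5 + j50 → |·| = √(5²+50²) = √2525 ≈ 50.249, ∠ = arctan(50/5) ≈ 84.29°
∠H = 0.00° − 84.29° = -84.29°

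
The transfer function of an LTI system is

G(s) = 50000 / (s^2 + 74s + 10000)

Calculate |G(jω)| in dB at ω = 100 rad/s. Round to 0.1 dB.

At s = jω = j100:
quadratic: (j100)² + 74·j100 + 10000 = 0 + j7400 → |·| ≈ 7400, ∠ ≈ 90.00°
|G| = 50000 / 7400 ≈ 6.7568
Gain = 20 log₁₀(6.7568) ≈ 16.59 dB

16.6 dB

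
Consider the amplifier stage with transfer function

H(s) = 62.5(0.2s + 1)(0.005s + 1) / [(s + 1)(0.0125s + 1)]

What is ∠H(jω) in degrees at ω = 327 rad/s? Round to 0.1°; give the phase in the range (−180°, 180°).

-18.4°

At ω = 327 rad/s:
zero (1 + j327·0.2) = 1 + j65.4 → |·| ≈ 65.408, ∠ ≈ 89.12°
zero (1 + j327·0.005) = 1 + j1.635 → |·| ≈ 1.9166, ∠ ≈ 58.55°
pole (1 + j327·1) = 1 + j327 → |·| ≈ 327, ∠ ≈ 89.82°
pole (1 + j327·0.0125) = 1 + j4.0875 → |·| ≈ 4.208, ∠ ≈ 76.25°
∠H = (89.12° + 58.55°) − (89.82° + 76.25°) = -18.40°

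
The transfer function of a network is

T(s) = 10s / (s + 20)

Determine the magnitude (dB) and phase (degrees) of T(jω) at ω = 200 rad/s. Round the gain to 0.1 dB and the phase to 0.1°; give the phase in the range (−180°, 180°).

20.0 dB, 5.7°

At s = jω = j200:
zero at origin: s = j200 → |·| = 200, ∠ = 90.00°
pole (s+20): 20 + j200 → |·| = √(20²+200²) = √40400 ≈ 201, ∠ = arctan(200/20) ≈ 84.29°
|T| = 10 · 200 / 201 ≈ 9.9502
Gain = 20 log₁₀(9.9502) ≈ 19.96 dB
∠T = 90.00° − 84.29° = 5.71°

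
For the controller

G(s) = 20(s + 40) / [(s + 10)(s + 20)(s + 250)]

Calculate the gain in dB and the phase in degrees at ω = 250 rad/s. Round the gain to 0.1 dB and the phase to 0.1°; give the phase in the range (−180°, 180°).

-72.8 dB, -137.2°

At s = jω = j250:
zero (s+40): 40 + j250 → |·| = √(40²+250²) = √64100 ≈ 253.18, ∠ = arctan(250/40) ≈ 80.91°
pole (s+10): 10 + j250 → |·| = √(10²+250²) = √62600 ≈ 250.2, ∠ = arctan(250/10) ≈ 87.71°
pole (s+20): 20 + j250 → |·| = √(20²+250²) = √62900 ≈ 250.8, ∠ = arctan(250/20) ≈ 85.43°
pole (s+250): 250 + j250 → |·| = √(250²+250²) = √125000 ≈ 353.55, ∠ = arctan(250/250) ≈ 45.00°
|G| = 20 · 253.18 / 2.2185e+07 ≈ 0.00022824
Gain = 20 log₁₀(0.00022824) ≈ -72.83 dB
∠G = 80.91° − 218.14° = -137.23°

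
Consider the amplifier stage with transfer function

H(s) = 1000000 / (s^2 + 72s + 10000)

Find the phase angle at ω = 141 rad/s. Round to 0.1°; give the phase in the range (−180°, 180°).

At s = jω = j141:
quadratic: (j141)² + 72·j141 + 10000 = -9881 + j10152 → |·| ≈ 14167, ∠ ≈ 134.22°
∠H = 0.00° − 134.22° = -134.22°

-134.2°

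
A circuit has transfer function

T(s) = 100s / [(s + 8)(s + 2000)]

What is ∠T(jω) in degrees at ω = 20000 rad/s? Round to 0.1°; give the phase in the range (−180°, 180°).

-84.3°

At s = jω = j20000:
zero at origin: s = j20000 → |·| = 20000, ∠ = 90.00°
pole (s+8): 8 + j20000 → |·| = √(8²+20000²) = √400000064 ≈ 20000, ∠ = arctan(20000/8) ≈ 89.98°
pole (s+2000): 2000 + j20000 → |·| = √(2000²+20000²) = √404000000 ≈ 20100, ∠ = arctan(20000/2000) ≈ 84.29°
∠T = 90.00° − 174.27° = -84.27°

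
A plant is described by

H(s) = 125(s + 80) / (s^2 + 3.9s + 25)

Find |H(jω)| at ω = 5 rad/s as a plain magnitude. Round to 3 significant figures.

At s = jω = j5:
zero (s+80): 80 + j5 → |·| = √(80²+5²) = √6425 ≈ 80.156, ∠ = arctan(5/80) ≈ 3.58°
quadratic: (j5)² + 3.9·j5 + 25 = 0 + j19.5 → |·| ≈ 19.5, ∠ ≈ 90.00°
|H| = 125 · 80.156 / 19.5 ≈ 513.82

514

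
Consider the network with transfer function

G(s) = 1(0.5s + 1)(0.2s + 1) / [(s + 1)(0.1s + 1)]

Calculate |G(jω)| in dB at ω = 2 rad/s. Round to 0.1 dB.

At ω = 2 rad/s:
zero (1 + j2·0.5) = 1 + j1 → |·| ≈ 1.4142, ∠ ≈ 45.00°
zero (1 + j2·0.2) = 1 + j0.4 → |·| ≈ 1.077, ∠ ≈ 21.80°
pole (1 + j2·1) = 1 + j2 → |·| ≈ 2.2361, ∠ ≈ 63.43°
pole (1 + j2·0.1) = 1 + j0.2 → |·| ≈ 1.0198, ∠ ≈ 11.31°
|G| = 1 · 1.4142 · 1.077 / (2.2361 · 1.0198) ≈ 0.66791
Gain = 20 log₁₀(0.66791) ≈ -3.51 dB

-3.5 dB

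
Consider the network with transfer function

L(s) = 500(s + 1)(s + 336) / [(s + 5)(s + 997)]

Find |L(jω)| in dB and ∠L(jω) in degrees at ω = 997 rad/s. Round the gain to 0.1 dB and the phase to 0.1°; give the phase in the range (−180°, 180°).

At s = jω = j997:
zero (s+1): 1 + j997 → |·| = √(1²+997²) = √994010 ≈ 997, ∠ = arctan(997/1) ≈ 89.94°
zero (s+336): 336 + j997 → |·| = √(336²+997²) = √1106905 ≈ 1052.1, ∠ = arctan(997/336) ≈ 71.38°
pole (s+5): 5 + j997 → |·| = √(5²+997²) = √994034 ≈ 997.01, ∠ = arctan(997/5) ≈ 89.71°
pole (s+997): 997 + j997 → |·| = √(997²+997²) = √1988018 ≈ 1410, ∠ = arctan(997/997) ≈ 45.00°
|L| = 500 · 1.0489e+06 / 1.4058e+06 ≈ 373.06
Gain = 20 log₁₀(373.06) ≈ 51.44 dB
∠L = 161.32° − 134.71° = 26.61°

51.4 dB, 26.6°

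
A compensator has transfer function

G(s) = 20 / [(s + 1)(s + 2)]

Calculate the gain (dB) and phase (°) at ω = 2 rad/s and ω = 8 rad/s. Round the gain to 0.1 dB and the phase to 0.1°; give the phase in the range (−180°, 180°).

At s = jω = j2:
pole (s+1): 1 + j2 → |·| = √(1²+2²) = √5 ≈ 2.2361, ∠ = arctan(2/1) ≈ 63.43°
pole (s+2): 2 + j2 → |·| = √(2²+2²) = √8 ≈ 2.8284, ∠ = arctan(2/2) ≈ 45.00°
|G| = 20 / 6.3246 ≈ 3.1623
Gain = 20 log₁₀(3.1623) ≈ 10.00 dB
∠G = 0.00° − 108.43° = -108.43°

At s = jω = j8:
pole (s+1): 1 + j8 → |·| = √(1²+8²) = √65 ≈ 8.0623, ∠ = arctan(8/1) ≈ 82.87°
pole (s+2): 2 + j8 → |·| = √(2²+8²) = √68 ≈ 8.2462, ∠ = arctan(8/2) ≈ 75.96°
|G| = 20 / 66.483 ≈ 0.30083
Gain = 20 log₁₀(0.30083) ≈ -10.43 dB
∠G = 0.00° − 158.83° = -158.83°

ω = 2: 10.0 dB, -108.4°; ω = 8: -10.4 dB, -158.8°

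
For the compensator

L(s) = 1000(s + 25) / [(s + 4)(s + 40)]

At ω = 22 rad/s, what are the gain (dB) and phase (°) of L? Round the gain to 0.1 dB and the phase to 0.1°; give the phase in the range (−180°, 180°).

30.3 dB, -67.2°

At s = jω = j22:
zero (s+25): 25 + j22 → |·| = √(25²+22²) = √1109 ≈ 33.302, ∠ = arctan(22/25) ≈ 41.35°
pole (s+4): 4 + j22 → |·| = √(4²+22²) = √500 ≈ 22.361, ∠ = arctan(22/4) ≈ 79.70°
pole (s+40): 40 + j22 → |·| = √(40²+22²) = √2084 ≈ 45.651, ∠ = arctan(22/40) ≈ 28.81°
|L| = 1000 · 33.302 / 1020.8 ≈ 32.623
Gain = 20 log₁₀(32.623) ≈ 30.27 dB
∠L = 41.35° − 108.51° = -67.16°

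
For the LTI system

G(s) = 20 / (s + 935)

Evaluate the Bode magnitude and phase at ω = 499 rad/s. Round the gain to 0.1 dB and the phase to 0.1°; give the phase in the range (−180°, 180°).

Substitute s = j499:
Numerator: 20 = 20 + j0
Denominator: (j499) + 935 = 935 + j499
|N| = √(20² + 0²) ≈ 20, ∠N ≈ 0.00°
|D| = √(935² + 499²) ≈ 1059.8, ∠D ≈ 28.09°
|G| = 20 / 1059.8 ≈ 0.018871
Gain = 20 log₁₀(0.018871) ≈ -34.48 dB
∠G = 0.00° − 28.09° = -28.09°

-34.5 dB, -28.1°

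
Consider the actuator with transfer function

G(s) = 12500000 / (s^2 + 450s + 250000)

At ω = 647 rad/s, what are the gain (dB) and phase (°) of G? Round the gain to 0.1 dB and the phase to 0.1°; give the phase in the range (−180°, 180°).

At s = jω = j647:
quadratic: (j647)² + 450·j647 + 250000 = -168609 + j291150 → |·| ≈ 3.3645e+05, ∠ ≈ 120.08°
|G| = 12500000 / 3.3645e+05 ≈ 37.153
Gain = 20 log₁₀(37.153) ≈ 31.40 dB
∠G = 0.00° − 120.08° = -120.08°

31.4 dB, -120.1°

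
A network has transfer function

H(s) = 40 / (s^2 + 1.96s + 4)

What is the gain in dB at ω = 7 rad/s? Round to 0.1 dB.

-1.4 dB

At s = jω = j7:
quadratic: (j7)² + 1.96·j7 + 4 = -45 + j13.72 → |·| ≈ 47.045, ∠ ≈ 163.04°
|H| = 40 / 47.045 ≈ 0.85025
Gain = 20 log₁₀(0.85025) ≈ -1.41 dB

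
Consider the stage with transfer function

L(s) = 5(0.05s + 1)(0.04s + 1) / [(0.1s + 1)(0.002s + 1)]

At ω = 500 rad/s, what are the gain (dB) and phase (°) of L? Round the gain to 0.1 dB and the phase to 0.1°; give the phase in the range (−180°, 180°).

31.0 dB, 41.0°

At ω = 500 rad/s:
zero (1 + j500·0.05) = 1 + j25 → |·| ≈ 25.02, ∠ ≈ 87.71°
zero (1 + j500·0.04) = 1 + j20 → |·| ≈ 20.025, ∠ ≈ 87.14°
pole (1 + j500·0.1) = 1 + j50 → |·| ≈ 50.01, ∠ ≈ 88.85°
pole (1 + j500·0.002) = 1 + j1 → |·| ≈ 1.4142, ∠ ≈ 45.00°
|L| = 5 · 25.02 · 20.025 / (50.01 · 1.4142) ≈ 35.421
Gain = 20 log₁₀(35.421) ≈ 30.99 dB
∠L = (87.71° + 87.14°) − (88.85° + 45.00°) = 41.00°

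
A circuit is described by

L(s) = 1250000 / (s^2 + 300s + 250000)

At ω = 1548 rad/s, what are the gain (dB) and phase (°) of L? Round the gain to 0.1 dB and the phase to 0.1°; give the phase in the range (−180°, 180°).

-4.9 dB, -167.8°

At s = jω = j1548:
quadratic: (j1548)² + 300·j1548 + 250000 = -2146304 + j464400 → |·| ≈ 2.196e+06, ∠ ≈ 167.79°
|L| = 1250000 / 2.196e+06 ≈ 0.56922
Gain = 20 log₁₀(0.56922) ≈ -4.89 dB
∠L = 0.00° − 167.79° = -167.79°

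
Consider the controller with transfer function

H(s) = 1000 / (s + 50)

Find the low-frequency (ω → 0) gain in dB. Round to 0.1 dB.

26.0 dB

H(0) = 1000 / 50 = 20
20 log₁₀(20) ≈ 26.02 dB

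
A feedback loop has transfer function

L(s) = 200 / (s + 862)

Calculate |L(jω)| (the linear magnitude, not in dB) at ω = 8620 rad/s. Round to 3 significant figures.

0.0231

At s = jω = j8620:
pole (s+862): 862 + j8620 → |·| = √(862²+8620²) = √75047444 ≈ 8663, ∠ = arctan(8620/862) ≈ 84.29°
|L| = 200 / 8663 ≈ 0.023087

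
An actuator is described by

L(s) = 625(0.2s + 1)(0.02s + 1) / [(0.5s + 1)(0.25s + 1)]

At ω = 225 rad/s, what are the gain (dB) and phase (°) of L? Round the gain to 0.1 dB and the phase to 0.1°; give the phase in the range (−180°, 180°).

At ω = 225 rad/s:
zero (1 + j225·0.2) = 1 + j45 → |·| ≈ 45.011, ∠ ≈ 88.73°
zero (1 + j225·0.02) = 1 + j4.5 → |·| ≈ 4.6098, ∠ ≈ 77.47°
pole (1 + j225·0.5) = 1 + j112.5 → |·| ≈ 112.5, ∠ ≈ 89.49°
pole (1 + j225·0.25) = 1 + j56.25 → |·| ≈ 56.259, ∠ ≈ 88.98°
|L| = 625 · 45.011 · 4.6098 / (112.5 · 56.259) ≈ 20.49
Gain = 20 log₁₀(20.49) ≈ 26.23 dB
∠L = (88.73° + 77.47°) − (89.49° + 88.98°) = -12.27°

26.2 dB, -12.3°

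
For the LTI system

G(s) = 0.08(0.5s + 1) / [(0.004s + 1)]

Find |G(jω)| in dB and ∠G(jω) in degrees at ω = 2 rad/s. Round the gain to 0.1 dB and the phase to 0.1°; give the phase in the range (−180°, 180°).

-18.9 dB, 44.5°

At ω = 2 rad/s:
zero (1 + j2·0.5) = 1 + j1 → |·| ≈ 1.4142, ∠ ≈ 45.00°
pole (1 + j2·0.004) = 1 + j0.008 → |·| ≈ 1, ∠ ≈ 0.46°
|G| = 0.08 · 1.4142 / (1) ≈ 0.11314
Gain = 20 log₁₀(0.11314) ≈ -18.93 dB
∠G = (45.00°) − (0.46°) = 44.54°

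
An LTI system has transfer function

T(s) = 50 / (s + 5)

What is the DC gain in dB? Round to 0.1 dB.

20.0 dB

T(0) = 50 / 5 = 10
20 log₁₀(10) ≈ 20.00 dB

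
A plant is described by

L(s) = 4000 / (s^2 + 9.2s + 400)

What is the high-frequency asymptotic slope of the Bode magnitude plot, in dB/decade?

Each pole contributes −20 dB/decade at high frequency; each zero contributes +20 dB/decade.
Net: 0 zero(s) − 2 pole(s) → -40 dB/decade.

-40 dB/decade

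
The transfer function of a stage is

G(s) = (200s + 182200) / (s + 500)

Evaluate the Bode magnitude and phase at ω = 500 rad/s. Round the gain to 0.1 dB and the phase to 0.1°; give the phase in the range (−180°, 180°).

Substitute s = j500:
Numerator: 200(j500) + 182200 = 182200 + j100000
Denominator: (j500) + 500 = 500 + j500
|N| = √(182200² + 100000²) ≈ 2.0784e+05, ∠N ≈ 28.76°
|D| = √(500² + 500²) ≈ 707.11, ∠D ≈ 45.00°
|G| = 2.0784e+05 / 707.11 ≈ 293.93
Gain = 20 log₁₀(293.93) ≈ 49.36 dB
∠G = 28.76° − 45.00° = -16.24°

49.4 dB, -16.2°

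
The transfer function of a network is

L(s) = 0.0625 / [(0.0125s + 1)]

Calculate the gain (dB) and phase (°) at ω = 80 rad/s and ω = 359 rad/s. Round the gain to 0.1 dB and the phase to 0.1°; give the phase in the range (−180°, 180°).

At ω = 80 rad/s:
pole (1 + j80·0.0125) = 1 + j1 → |·| ≈ 1.4142, ∠ ≈ 45.00°
|L| = 0.0625 · 1 / (1.4142) ≈ 0.044195
Gain = 20 log₁₀(0.044195) ≈ -27.09 dB
∠L = (0°) − (45.00°) = -45.00°

At ω = 359 rad/s:
pole (1 + j359·0.0125) = 1 + j4.4875 → |·| ≈ 4.5976, ∠ ≈ 77.44°
|L| = 0.0625 · 1 / (4.5976) ≈ 0.013594
Gain = 20 log₁₀(0.013594) ≈ -37.33 dB
∠L = (0°) − (77.44°) = -77.44°

ω = 80: -27.1 dB, -45.0°; ω = 359: -37.3 dB, -77.4°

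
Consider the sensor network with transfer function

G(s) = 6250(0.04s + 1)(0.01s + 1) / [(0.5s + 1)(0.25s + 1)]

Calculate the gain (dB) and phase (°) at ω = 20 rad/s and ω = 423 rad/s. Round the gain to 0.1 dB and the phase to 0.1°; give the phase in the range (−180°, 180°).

ω = 20: 44.0 dB, -113.0°; ω = 423: 26.3 dB, -15.9°

At ω = 20 rad/s:
zero (1 + j20·0.04) = 1 + j0.8 → |·| ≈ 1.2806, ∠ ≈ 38.66°
zero (1 + j20·0.01) = 1 + j0.2 → |·| ≈ 1.0198, ∠ ≈ 11.31°
pole (1 + j20·0.5) = 1 + j10 → |·| ≈ 10.05, ∠ ≈ 84.29°
pole (1 + j20·0.25) = 1 + j5 → |·| ≈ 5.099, ∠ ≈ 78.69°
|G| = 6250 · 1.2806 · 1.0198 / (10.05 · 5.099) ≈ 159.28
Gain = 20 log₁₀(159.28) ≈ 44.04 dB
∠G = (38.66° + 11.31°) − (84.29° + 78.69°) = -113.01°

At ω = 423 rad/s:
zero (1 + j423·0.04) = 1 + j16.92 → |·| ≈ 16.95, ∠ ≈ 86.62°
zero (1 + j423·0.01) = 1 + j4.23 → |·| ≈ 4.3466, ∠ ≈ 76.70°
pole (1 + j423·0.5) = 1 + j211.5 → |·| ≈ 211.5, ∠ ≈ 89.73°
pole (1 + j423·0.25) = 1 + j105.75 → |·| ≈ 105.75, ∠ ≈ 89.46°
|G| = 6250 · 16.95 · 4.3466 / (211.5 · 105.75) ≈ 20.588
Gain = 20 log₁₀(20.588) ≈ 26.27 dB
∠G = (86.62° + 76.70°) − (89.73° + 89.46°) = -15.87°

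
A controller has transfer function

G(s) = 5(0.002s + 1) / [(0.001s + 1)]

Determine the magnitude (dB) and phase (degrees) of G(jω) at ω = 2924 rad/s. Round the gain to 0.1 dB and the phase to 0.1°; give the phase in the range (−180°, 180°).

19.6 dB, 9.2°

At ω = 2924 rad/s:
zero (1 + j2924·0.002) = 1 + j5.848 → |·| ≈ 5.9329, ∠ ≈ 80.30°
pole (1 + j2924·0.001) = 1 + j2.924 → |·| ≈ 3.0903, ∠ ≈ 71.12°
|G| = 5 · 5.9329 / (3.0903) ≈ 9.5992
Gain = 20 log₁₀(9.5992) ≈ 19.64 dB
∠G = (80.30°) − (71.12°) = 9.18°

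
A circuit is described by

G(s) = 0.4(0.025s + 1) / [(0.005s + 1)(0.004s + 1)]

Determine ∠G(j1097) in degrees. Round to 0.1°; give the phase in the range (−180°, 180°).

-68.9°

At ω = 1097 rad/s:
zero (1 + j1097·0.025) = 1 + j27.425 → |·| ≈ 27.443, ∠ ≈ 87.91°
pole (1 + j1097·0.005) = 1 + j5.485 → |·| ≈ 5.5754, ∠ ≈ 79.67°
pole (1 + j1097·0.004) = 1 + j4.388 → |·| ≈ 4.5005, ∠ ≈ 77.16°
∠G = (87.91°) − (79.67° + 77.16°) = -68.92°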